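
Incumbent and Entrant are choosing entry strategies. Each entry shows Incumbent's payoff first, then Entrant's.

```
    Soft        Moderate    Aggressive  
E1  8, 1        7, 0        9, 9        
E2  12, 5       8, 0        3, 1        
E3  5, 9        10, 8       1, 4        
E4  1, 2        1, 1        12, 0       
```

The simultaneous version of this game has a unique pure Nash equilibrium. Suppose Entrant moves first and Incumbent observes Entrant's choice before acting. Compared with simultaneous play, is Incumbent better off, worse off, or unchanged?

worse off

Solve by backward induction (Entrant leads).
- Soft → Incumbent plays E2 (best of 8, 12, 5, 1); Entrant gets 5.
- Moderate → Incumbent plays E3 (best of 7, 8, 10, 1); Entrant gets 8.
- Aggressive → Incumbent plays E4 (best of 9, 3, 1, 12); Entrant gets 0.
Maximizing over 5, 8, 0, Entrant chooses Moderate. Subgame-perfect outcome: (E3, Moderate) with payoffs (10, 8).
For the simultaneous game, intersect best replies.
Incumbent's best replies: Soft→E2; Moderate→E3; Aggressive→E4.
Entrant's best replies: E1→Aggressive; E2→Soft; E3→Soft; E4→Soft.
The unique mutual best reply is (E2, Soft), giving (12, 5).
Incumbent earns 10 sequentially versus 12 at the Nash outcome: worse off.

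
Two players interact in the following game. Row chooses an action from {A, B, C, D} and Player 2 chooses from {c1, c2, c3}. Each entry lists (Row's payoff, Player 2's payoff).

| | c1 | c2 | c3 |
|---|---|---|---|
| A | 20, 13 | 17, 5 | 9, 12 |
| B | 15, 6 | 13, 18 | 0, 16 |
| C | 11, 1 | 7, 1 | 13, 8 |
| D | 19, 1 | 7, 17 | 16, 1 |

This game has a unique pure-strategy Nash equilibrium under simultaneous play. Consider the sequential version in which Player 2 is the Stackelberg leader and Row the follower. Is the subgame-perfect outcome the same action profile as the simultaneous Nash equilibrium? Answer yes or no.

yes

Solve by backward induction (Player 2 leads).
- c1: Row compares 20, 15, 11, 19 and picks A; Player 2 would get 13.
- c2: Row compares 17, 13, 7, 7 and picks A; Player 2 would get 5.
- c3: Row compares 9, 0, 13, 16 and picks D; Player 2 would get 1.
Among 13, 5, 1, the best is 13 at c1. Subgame-perfect outcome: (A, c1) with payoffs (20, 13).
Now find the simultaneous Nash equilibrium.
Row's best replies: c1→A; c2→A; c3→D.
Player 2's best replies: A→c1; B→c2; C→c3; D→c2.
Only (A, c1) has each player best-responding; Nash payoffs (20, 13).
Sequential outcome (A, c1) coincides with the Nash profile (A, c1).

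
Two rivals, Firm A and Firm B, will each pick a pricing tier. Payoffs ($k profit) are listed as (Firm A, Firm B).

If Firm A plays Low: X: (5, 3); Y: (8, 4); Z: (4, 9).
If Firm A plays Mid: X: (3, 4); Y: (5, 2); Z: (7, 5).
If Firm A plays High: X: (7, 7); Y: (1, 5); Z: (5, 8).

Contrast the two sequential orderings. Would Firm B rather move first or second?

If Firm A leads: Firm B's best replies are Low→Z, Mid→Z, High→Z; Firm A's induced payoffs 4, 7, 5; outcome (Mid, Z), payoffs (7, 5).
If Firm B leads: Firm A's best replies are X→High, Y→Low, Z→Mid; Firm B's induced payoffs 7, 4, 5; outcome (High, X), payoffs (7, 7).
Firm B gets 7 moving first and 5 moving second, so Firm B prefers to move first.

first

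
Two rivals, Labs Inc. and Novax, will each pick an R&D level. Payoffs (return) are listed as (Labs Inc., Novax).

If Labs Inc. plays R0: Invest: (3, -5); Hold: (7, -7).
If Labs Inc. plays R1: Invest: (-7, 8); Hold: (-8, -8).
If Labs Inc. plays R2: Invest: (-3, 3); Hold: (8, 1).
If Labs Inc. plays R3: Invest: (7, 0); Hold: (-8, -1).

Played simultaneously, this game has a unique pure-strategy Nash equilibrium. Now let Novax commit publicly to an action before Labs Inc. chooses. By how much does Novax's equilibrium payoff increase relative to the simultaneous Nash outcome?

Backward induction with Novax moving first.
- Invest → Labs Inc. plays R3 (best of 3, -7, -3, 7); Novax gets 0.
- Hold → Labs Inc. plays R2 (best of 7, -8, 8, -8); Novax gets 1.
Novax's induced payoffs are 0, 1, so Novax commits to Hold. Subgame-perfect outcome: (R2, Hold) with payoffs (8, 1).
Under simultaneous play:
Labs Inc.'s best replies: Invest→R3; Hold→R2.
Novax's best replies: R0→Invest; R1→Invest; R2→Invest; R3→Invest.
The unique mutual best reply is (R3, Invest), giving (7, 0).
Novax's commitment gain: 1 − 0 = 1.

1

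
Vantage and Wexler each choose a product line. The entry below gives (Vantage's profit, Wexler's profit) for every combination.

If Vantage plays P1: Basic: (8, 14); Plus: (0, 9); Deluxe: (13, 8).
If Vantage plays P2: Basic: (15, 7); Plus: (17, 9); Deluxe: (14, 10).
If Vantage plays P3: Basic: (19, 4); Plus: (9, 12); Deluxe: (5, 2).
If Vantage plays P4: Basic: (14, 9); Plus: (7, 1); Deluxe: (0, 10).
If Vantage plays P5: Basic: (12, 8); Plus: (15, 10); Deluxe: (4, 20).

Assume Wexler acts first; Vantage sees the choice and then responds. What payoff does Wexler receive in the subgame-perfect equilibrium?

Backward induction with Wexler moving first.
- Basic: BR = P3, leader payoff 4.
- Plus: BR = P2, leader payoff 9.
- Deluxe: BR = P2, leader payoff 10.
Among 4, 9, 10, the best is 10 at Deluxe. Subgame-perfect outcome: (P2, Deluxe) with payoffs (14, 10).

10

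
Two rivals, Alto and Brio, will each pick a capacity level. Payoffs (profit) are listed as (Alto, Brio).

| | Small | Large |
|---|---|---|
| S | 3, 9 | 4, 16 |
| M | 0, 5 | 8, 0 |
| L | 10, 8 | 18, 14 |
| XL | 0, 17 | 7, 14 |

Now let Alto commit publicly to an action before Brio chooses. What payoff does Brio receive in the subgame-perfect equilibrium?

14

Solve by backward induction (Alto leads).
- S: Brio compares 9, 16 and picks Large; Alto would get 4.
- M: Brio compares 5, 0 and picks Small; Alto would get 0.
- L: Brio compares 8, 14 and picks Large; Alto would get 18.
- XL: Brio compares 17, 14 and picks Small; Alto would get 0.
Alto's induced payoffs are 4, 0, 18, 0, so Alto commits to L. Subgame-perfect outcome: (L, Large) with payoffs (18, 14).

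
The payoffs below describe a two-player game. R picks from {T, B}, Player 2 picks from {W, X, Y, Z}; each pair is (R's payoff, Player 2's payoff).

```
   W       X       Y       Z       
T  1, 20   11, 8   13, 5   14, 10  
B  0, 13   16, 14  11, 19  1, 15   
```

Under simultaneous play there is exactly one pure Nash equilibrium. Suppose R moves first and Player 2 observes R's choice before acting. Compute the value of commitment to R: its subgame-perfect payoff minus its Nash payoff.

10

Backward induction with R moving first.
- T → Player 2 plays W (best of 20, 8, 5, 10); R gets 1.
- B → Player 2 plays Y (best of 13, 14, 19, 15); R gets 11.
Among 1, 11, the best is 11 at B. Subgame-perfect outcome: (B, Y) with payoffs (11, 19).
Under simultaneous play:
R's best replies: W→T; X→B; Y→T; Z→T.
Player 2's best replies: T→W; B→Y.
Only (T, W) has each player best-responding; Nash payoffs (1, 20).
R's commitment gain: 11 − 1 = 10.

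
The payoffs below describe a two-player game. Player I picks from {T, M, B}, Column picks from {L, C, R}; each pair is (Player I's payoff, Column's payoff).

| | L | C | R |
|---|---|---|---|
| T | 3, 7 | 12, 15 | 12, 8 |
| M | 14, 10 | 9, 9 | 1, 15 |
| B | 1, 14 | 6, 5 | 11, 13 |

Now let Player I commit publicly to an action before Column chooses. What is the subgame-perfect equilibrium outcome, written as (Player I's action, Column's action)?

Column best-responds to each possible Player I move:
- T: Column compares 7, 15, 8 and picks C; Player I would get 12.
- M: Column compares 10, 9, 15 and picks R; Player I would get 1.
- B: Column compares 14, 5, 13 and picks L; Player I would get 1.
Maximizing over 12, 1, 1, Player I chooses T. Subgame-perfect outcome: (T, C) with payoffs (12, 15).

(T, C)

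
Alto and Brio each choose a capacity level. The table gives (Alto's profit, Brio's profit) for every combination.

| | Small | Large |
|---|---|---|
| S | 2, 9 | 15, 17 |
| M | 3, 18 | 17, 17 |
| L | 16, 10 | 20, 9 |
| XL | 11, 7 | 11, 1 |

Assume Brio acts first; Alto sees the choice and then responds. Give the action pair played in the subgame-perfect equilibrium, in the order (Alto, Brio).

Alto best-responds to each possible Brio move:
- Small: Alto compares 2, 3, 16, 11 and picks L; Brio would get 10.
- Large: Alto compares 15, 17, 20, 11 and picks L; Brio would get 9.
Among 10, 9, the best is 10 at Small. Subgame-perfect outcome: (L, Small) with payoffs (16, 10).

(L, Small)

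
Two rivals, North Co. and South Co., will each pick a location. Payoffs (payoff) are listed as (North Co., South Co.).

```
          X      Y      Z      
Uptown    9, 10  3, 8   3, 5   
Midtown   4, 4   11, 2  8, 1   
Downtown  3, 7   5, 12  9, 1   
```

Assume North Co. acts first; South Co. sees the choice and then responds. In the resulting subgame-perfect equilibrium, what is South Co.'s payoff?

South Co. best-responds to each possible North Co. move:
- Uptown: BR = X, leader payoff 9.
- Midtown: BR = X, leader payoff 4.
- Downtown: BR = Y, leader payoff 5.
Maximizing over 9, 4, 5, North Co. chooses Uptown. Subgame-perfect outcome: (Uptown, X) with payoffs (9, 10).

10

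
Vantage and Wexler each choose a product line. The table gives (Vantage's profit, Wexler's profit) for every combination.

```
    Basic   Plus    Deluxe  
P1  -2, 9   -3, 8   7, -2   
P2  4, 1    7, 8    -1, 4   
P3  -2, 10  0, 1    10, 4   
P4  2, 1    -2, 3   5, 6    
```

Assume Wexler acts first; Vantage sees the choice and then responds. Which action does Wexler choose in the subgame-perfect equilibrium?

Backward induction with Wexler moving first.
- Basic: BR = P2, leader payoff 1.
- Plus: BR = P2, leader payoff 8.
- Deluxe: BR = P3, leader payoff 4.
Among 1, 8, 4, the best is 8 at Plus. Subgame-perfect outcome: (P2, Plus) with payoffs (7, 8).

Plus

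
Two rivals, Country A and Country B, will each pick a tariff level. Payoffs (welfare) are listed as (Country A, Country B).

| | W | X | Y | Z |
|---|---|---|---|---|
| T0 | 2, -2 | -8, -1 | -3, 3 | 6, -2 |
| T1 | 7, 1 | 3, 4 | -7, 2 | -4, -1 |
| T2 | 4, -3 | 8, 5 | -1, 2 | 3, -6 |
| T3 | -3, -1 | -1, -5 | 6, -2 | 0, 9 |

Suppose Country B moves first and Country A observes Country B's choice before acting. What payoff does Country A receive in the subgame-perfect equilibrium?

Solve by backward induction (Country B leads).
- W → Country A plays T1 (best of 2, 7, 4, -3); Country B gets 1.
- X → Country A plays T2 (best of -8, 3, 8, -1); Country B gets 5.
- Y → Country A plays T3 (best of -3, -7, -1, 6); Country B gets -2.
- Z → Country A plays T0 (best of 6, -4, 3, 0); Country B gets -2.
Among 1, 5, -2, -2, the best is 5 at X. Subgame-perfect outcome: (T2, X) with payoffs (8, 5).

8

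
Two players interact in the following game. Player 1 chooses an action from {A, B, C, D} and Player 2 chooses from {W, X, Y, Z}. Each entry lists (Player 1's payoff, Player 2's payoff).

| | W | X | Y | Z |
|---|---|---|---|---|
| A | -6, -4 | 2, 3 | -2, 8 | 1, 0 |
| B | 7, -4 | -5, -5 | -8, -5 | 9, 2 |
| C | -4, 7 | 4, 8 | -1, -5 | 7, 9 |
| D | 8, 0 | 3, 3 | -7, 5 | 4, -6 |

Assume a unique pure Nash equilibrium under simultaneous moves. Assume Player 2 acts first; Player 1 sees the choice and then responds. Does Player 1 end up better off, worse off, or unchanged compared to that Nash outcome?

Player 1 best-responds to each possible Player 2 move:
- W: BR = D, leader payoff 0.
- X: BR = C, leader payoff 8.
- Y: BR = C, leader payoff -5.
- Z: BR = B, leader payoff 2.
Player 2's induced payoffs are 0, 8, -5, 2, so Player 2 commits to X. Subgame-perfect outcome: (C, X) with payoffs (4, 8).
For the simultaneous game, intersect best replies.
Player 1's best replies: W→D; X→C; Y→C; Z→B.
Player 2's best replies: A→Y; B→Z; C→Z; D→Y.
Only (B, Z) has each player best-responding; Nash payoffs (9, 2).
Player 1 earns 4 sequentially versus 9 at the Nash outcome: worse off.

worse off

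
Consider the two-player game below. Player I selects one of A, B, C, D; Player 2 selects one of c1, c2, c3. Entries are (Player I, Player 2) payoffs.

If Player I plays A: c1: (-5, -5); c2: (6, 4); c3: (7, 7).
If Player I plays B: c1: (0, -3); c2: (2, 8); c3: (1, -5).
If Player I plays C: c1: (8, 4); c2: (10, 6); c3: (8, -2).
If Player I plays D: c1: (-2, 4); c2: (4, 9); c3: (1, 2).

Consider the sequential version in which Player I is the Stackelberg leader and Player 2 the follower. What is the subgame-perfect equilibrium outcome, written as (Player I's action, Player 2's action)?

(C, c2)

Work backward from Player 2's decision.
- A: BR = c3, leader payoff 7.
- B: BR = c2, leader payoff 2.
- C: BR = c2, leader payoff 10.
- D: BR = c2, leader payoff 4.
Maximizing over 7, 2, 10, 4, Player I chooses C. Subgame-perfect outcome: (C, c2) with payoffs (10, 6).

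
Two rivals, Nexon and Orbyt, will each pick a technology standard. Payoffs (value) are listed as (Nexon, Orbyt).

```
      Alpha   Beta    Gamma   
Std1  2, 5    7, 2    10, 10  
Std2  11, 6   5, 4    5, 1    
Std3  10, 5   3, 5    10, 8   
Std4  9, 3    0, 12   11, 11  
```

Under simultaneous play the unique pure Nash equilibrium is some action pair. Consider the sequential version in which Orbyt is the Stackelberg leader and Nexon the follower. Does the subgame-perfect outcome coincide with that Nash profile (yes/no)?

no

Solve by backward induction (Orbyt leads).
- Alpha: BR = Std2, leader payoff 6.
- Beta: BR = Std1, leader payoff 2.
- Gamma: BR = Std4, leader payoff 11.
Orbyt's induced payoffs are 6, 2, 11, so Orbyt commits to Gamma. Subgame-perfect outcome: (Std4, Gamma) with payoffs (11, 11).
Now find the simultaneous Nash equilibrium.
Nexon's best replies: Alpha→Std2; Beta→Std1; Gamma→Std4.
Orbyt's best replies: Std1→Gamma; Std2→Alpha; Std3→Gamma; Std4→Beta.
Only (Std2, Alpha) has each player best-responding; Nash payoffs (11, 6).
Sequential outcome (Std4, Gamma) differs from the Nash profile (Std2, Alpha).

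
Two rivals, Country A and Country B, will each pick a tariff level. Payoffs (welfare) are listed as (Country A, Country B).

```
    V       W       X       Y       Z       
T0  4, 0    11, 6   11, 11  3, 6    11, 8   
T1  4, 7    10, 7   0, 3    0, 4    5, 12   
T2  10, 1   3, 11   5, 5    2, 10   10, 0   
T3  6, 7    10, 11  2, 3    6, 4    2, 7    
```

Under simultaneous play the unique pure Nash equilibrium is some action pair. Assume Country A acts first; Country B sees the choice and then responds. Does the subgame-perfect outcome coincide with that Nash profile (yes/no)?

yes

Backward induction with Country A moving first.
- T0: Country B compares 0, 6, 11, 6, 8 and picks X; Country A would get 11.
- T1: Country B compares 7, 7, 3, 4, 12 and picks Z; Country A would get 5.
- T2: Country B compares 1, 11, 5, 10, 0 and picks W; Country A would get 3.
- T3: Country B compares 7, 11, 3, 4, 7 and picks W; Country A would get 10.
Among 11, 5, 3, 10, the best is 11 at T0. Subgame-perfect outcome: (T0, X) with payoffs (11, 11).
For the simultaneous game, intersect best replies.
Country A's best replies: V→T2; W→T0; X→T0; Y→T3; Z→T0.
Country B's best replies: T0→X; T1→Z; T2→W; T3→W.
Only (T0, X) has each player best-responding; Nash payoffs (11, 11).
Sequential outcome (T0, X) coincides with the Nash profile (T0, X).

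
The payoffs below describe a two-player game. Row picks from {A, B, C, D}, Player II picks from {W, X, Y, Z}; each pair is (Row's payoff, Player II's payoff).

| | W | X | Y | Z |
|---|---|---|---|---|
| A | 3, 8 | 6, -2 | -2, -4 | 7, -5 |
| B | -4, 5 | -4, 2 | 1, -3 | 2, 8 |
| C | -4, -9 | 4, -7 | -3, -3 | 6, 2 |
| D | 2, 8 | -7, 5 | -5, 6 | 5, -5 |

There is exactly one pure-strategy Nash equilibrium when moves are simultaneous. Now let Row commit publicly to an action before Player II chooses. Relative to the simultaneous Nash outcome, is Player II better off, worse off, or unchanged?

Backward induction with Row moving first.
- A → Player II plays W (best of 8, -2, -4, -5); Row gets 3.
- B → Player II plays Z (best of 5, 2, -3, 8); Row gets 2.
- C → Player II plays Z (best of -9, -7, -3, 2); Row gets 6.
- D → Player II plays W (best of 8, 5, 6, -5); Row gets 2.
Among 3, 2, 6, 2, the best is 6 at C. Subgame-perfect outcome: (C, Z) with payoffs (6, 2).
Now find the simultaneous Nash equilibrium.
Row's best replies: W→A; X→A; Y→B; Z→A.
Player II's best replies: A→W; B→Z; C→Z; D→W.
The unique mutual best reply is (A, W), giving (3, 8).
Player II earns 2 sequentially versus 8 at the Nash outcome: worse off.

worse off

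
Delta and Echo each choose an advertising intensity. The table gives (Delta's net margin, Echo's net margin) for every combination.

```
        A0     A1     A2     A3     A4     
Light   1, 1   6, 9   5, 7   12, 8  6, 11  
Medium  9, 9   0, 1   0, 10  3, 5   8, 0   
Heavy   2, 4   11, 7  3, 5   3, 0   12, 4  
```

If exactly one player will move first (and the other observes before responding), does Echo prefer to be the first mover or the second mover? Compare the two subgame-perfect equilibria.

first

If Delta leads: Echo's best replies are Light→A4, Medium→A2, Heavy→A1; Delta's induced payoffs 6, 0, 11; outcome (Heavy, A1), payoffs (11, 7).
If Echo leads: Delta's best replies are A0→Medium, A1→Heavy, A2→Light, A3→Light, A4→Heavy; Echo's induced payoffs 9, 7, 7, 8, 4; outcome (Medium, A0), payoffs (9, 9).
Echo gets 9 moving first and 7 moving second, so Echo prefers to move first.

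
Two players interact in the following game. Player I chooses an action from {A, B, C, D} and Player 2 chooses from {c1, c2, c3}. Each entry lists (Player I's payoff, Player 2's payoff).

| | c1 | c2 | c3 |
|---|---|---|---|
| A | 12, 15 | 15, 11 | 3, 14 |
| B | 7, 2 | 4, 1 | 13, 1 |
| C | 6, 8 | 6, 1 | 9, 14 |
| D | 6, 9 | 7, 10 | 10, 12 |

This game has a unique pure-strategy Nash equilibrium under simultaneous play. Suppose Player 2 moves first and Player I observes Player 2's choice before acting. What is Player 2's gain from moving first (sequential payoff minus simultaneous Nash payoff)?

Player I best-responds to each possible Player 2 move:
- c1: Player I compares 12, 7, 6, 6 and picks A; Player 2 would get 15.
- c2: Player I compares 15, 4, 6, 7 and picks A; Player 2 would get 11.
- c3: Player I compares 3, 13, 9, 10 and picks B; Player 2 would get 1.
Player 2's induced payoffs are 15, 11, 1, so Player 2 commits to c1. Subgame-perfect outcome: (A, c1) with payoffs (12, 15).
Under simultaneous play:
Player I's best replies: c1→A; c2→A; c3→B.
Player 2's best replies: A→c1; B→c1; C→c3; D→c3.
Only (A, c1) has each player best-responding; Nash payoffs (12, 15).
Player 2's commitment gain: 15 − 15 = 0.

0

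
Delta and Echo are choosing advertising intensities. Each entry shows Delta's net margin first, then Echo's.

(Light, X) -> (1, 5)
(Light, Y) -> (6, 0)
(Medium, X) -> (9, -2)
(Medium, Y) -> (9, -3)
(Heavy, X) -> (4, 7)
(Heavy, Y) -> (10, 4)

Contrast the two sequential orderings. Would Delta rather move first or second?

If Delta leads: Echo's best replies are Light→X, Medium→X, Heavy→X; Delta's induced payoffs 1, 9, 4; outcome (Medium, X), payoffs (9, -2).
If Echo leads: Delta's best replies are X→Medium, Y→Heavy; Echo's induced payoffs -2, 4; outcome (Heavy, Y), payoffs (10, 4).
Delta gets 9 moving first and 10 moving second, so Delta prefers to move second.

second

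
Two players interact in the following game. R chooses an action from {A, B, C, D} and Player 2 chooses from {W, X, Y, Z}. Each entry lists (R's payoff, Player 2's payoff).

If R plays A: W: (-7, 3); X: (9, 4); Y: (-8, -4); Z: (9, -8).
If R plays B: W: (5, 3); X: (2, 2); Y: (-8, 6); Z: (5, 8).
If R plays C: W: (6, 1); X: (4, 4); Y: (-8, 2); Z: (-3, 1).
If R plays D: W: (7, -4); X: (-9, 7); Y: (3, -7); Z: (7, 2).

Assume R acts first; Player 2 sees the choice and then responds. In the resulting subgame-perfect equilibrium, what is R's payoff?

Player 2 best-responds to each possible R move:
- A: Player 2 compares 3, 4, -4, -8 and picks X; R would get 9.
- B: Player 2 compares 3, 2, 6, 8 and picks Z; R would get 5.
- C: Player 2 compares 1, 4, 2, 1 and picks X; R would get 4.
- D: Player 2 compares -4, 7, -7, 2 and picks X; R would get -9.
Among 9, 5, 4, -9, the best is 9 at A. Subgame-perfect outcome: (A, X) with payoffs (9, 4).

9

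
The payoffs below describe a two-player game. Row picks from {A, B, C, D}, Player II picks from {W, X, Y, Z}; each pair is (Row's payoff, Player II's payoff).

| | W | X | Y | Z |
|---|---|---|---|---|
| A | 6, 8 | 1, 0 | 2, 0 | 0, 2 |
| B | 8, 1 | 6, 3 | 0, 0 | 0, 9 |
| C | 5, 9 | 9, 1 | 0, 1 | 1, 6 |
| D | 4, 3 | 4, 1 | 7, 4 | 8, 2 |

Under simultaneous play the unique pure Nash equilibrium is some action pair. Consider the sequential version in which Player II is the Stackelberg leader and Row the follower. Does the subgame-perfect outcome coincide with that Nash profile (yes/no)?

Work backward from Row's decision.
- W: BR = B, leader payoff 1.
- X: BR = C, leader payoff 1.
- Y: BR = D, leader payoff 4.
- Z: BR = D, leader payoff 2.
Player II's induced payoffs are 1, 1, 4, 2, so Player II commits to Y. Subgame-perfect outcome: (D, Y) with payoffs (7, 4).
Now find the simultaneous Nash equilibrium.
Row's best replies: W→B; X→C; Y→D; Z→D.
Player II's best replies: A→W; B→Z; C→W; D→Y.
The unique mutual best reply is (D, Y), giving (7, 4).
Sequential outcome (D, Y) coincides with the Nash profile (D, Y).

yes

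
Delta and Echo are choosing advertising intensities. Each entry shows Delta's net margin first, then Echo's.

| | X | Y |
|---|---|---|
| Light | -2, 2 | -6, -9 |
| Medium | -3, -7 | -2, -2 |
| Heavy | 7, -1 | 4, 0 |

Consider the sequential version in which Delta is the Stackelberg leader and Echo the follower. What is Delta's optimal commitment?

Solve by backward induction (Delta leads).
- Light: BR = X, leader payoff -2.
- Medium: BR = Y, leader payoff -2.
- Heavy: BR = Y, leader payoff 4.
Among -2, -2, 4, the best is 4 at Heavy. Subgame-perfect outcome: (Heavy, Y) with payoffs (4, 0).

Heavy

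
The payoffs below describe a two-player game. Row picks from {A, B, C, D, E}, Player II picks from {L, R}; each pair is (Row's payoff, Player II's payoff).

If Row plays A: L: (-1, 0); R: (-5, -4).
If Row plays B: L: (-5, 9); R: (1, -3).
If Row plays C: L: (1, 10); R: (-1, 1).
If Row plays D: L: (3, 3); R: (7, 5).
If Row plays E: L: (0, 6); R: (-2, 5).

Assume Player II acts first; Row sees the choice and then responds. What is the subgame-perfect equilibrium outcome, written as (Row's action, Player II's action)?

Solve by backward induction (Player II leads).
- L: BR = D, leader payoff 3.
- R: BR = D, leader payoff 5.
Among 3, 5, the best is 5 at R. Subgame-perfect outcome: (D, R) with payoffs (7, 5).

(D, R)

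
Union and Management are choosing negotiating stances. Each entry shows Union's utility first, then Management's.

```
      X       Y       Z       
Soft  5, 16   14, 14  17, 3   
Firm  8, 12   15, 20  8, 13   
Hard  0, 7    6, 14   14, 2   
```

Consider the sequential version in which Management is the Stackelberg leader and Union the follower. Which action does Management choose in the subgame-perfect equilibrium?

Backward induction with Management moving first.
- X → Union plays Firm (best of 5, 8, 0); Management gets 12.
- Y → Union plays Firm (best of 14, 15, 6); Management gets 20.
- Z → Union plays Soft (best of 17, 8, 14); Management gets 3.
Maximizing over 12, 20, 3, Management chooses Y. Subgame-perfect outcome: (Firm, Y) with payoffs (15, 20).

Y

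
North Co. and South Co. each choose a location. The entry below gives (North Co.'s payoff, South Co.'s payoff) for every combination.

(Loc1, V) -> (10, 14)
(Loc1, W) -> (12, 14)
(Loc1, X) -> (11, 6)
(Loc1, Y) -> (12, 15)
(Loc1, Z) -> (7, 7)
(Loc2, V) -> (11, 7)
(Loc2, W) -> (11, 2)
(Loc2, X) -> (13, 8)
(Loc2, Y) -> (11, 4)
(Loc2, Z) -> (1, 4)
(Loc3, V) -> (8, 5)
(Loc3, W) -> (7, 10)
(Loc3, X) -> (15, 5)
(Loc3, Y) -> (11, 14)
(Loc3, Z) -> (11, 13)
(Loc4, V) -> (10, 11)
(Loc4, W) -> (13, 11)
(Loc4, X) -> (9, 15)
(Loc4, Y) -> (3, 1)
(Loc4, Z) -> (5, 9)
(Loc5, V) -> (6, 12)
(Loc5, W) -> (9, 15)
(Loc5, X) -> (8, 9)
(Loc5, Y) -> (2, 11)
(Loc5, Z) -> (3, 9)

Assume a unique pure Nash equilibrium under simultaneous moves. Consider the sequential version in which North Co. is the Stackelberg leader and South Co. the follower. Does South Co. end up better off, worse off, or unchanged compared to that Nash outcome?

worse off

Solve by backward induction (North Co. leads).
- Loc1: South Co. compares 14, 14, 6, 15, 7 and picks Y; North Co. would get 12.
- Loc2: South Co. compares 7, 2, 8, 4, 4 and picks X; North Co. would get 13.
- Loc3: South Co. compares 5, 10, 5, 14, 13 and picks Y; North Co. would get 11.
- Loc4: South Co. compares 11, 11, 15, 1, 9 and picks X; North Co. would get 9.
- Loc5: South Co. compares 12, 15, 9, 11, 9 and picks W; North Co. would get 9.
Maximizing over 12, 13, 11, 9, 9, North Co. chooses Loc2. Subgame-perfect outcome: (Loc2, X) with payoffs (13, 8).
Under simultaneous play:
North Co.'s best replies: V→Loc2; W→Loc4; X→Loc3; Y→Loc1; Z→Loc3.
South Co.'s best replies: Loc1→Y; Loc2→X; Loc3→Y; Loc4→X; Loc5→W.
Only (Loc1, Y) has each player best-responding; Nash payoffs (12, 15).
South Co. earns 8 sequentially versus 15 at the Nash outcome: worse off.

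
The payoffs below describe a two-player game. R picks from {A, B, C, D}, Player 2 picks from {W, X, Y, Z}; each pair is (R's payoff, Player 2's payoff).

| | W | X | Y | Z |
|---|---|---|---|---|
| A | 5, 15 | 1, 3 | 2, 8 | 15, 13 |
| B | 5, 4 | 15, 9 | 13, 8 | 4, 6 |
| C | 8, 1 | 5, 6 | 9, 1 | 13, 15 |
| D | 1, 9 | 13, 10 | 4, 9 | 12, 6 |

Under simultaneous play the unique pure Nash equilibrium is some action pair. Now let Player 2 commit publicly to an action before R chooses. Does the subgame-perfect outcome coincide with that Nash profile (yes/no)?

R best-responds to each possible Player 2 move:
- W: BR = C, leader payoff 1.
- X: BR = B, leader payoff 9.
- Y: BR = B, leader payoff 8.
- Z: BR = A, leader payoff 13.
Player 2's induced payoffs are 1, 9, 8, 13, so Player 2 commits to Z. Subgame-perfect outcome: (A, Z) with payoffs (15, 13).
Under simultaneous play:
R's best replies: W→C; X→B; Y→B; Z→A.
Player 2's best replies: A→W; B→X; C→Z; D→X.
The unique mutual best reply is (B, X), giving (15, 9).
Sequential outcome (A, Z) differs from the Nash profile (B, X).

no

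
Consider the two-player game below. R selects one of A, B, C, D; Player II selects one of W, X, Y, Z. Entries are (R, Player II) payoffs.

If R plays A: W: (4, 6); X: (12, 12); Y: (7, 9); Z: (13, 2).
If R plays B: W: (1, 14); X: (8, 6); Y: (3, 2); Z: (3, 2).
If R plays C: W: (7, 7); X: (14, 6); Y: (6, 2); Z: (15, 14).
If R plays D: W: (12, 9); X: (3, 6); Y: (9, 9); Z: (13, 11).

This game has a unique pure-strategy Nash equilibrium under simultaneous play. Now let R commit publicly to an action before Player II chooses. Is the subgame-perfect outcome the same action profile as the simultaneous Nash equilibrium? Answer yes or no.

Work backward from Player II's decision.
- A: BR = X, leader payoff 12.
- B: BR = W, leader payoff 1.
- C: BR = Z, leader payoff 15.
- D: BR = Z, leader payoff 13.
R's induced payoffs are 12, 1, 15, 13, so R commits to C. Subgame-perfect outcome: (C, Z) with payoffs (15, 14).
Under simultaneous play:
R's best replies: W→D; X→C; Y→D; Z→C.
Player II's best replies: A→X; B→W; C→Z; D→Z.
Only (C, Z) has each player best-responding; Nash payoffs (15, 14).
Sequential outcome (C, Z) coincides with the Nash profile (C, Z).

yes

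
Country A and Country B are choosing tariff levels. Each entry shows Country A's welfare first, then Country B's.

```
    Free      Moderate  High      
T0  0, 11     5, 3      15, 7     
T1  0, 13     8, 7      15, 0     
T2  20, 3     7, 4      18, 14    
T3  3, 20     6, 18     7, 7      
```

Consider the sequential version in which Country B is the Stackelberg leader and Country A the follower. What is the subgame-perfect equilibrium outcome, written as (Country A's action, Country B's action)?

Work backward from Country A's decision.
- Free: Country A compares 0, 0, 20, 3 and picks T2; Country B would get 3.
- Moderate: Country A compares 5, 8, 7, 6 and picks T1; Country B would get 7.
- High: Country A compares 15, 15, 18, 7 and picks T2; Country B would get 14.
Country B's induced payoffs are 3, 7, 14, so Country B commits to High. Subgame-perfect outcome: (T2, High) with payoffs (18, 14).

(T2, High)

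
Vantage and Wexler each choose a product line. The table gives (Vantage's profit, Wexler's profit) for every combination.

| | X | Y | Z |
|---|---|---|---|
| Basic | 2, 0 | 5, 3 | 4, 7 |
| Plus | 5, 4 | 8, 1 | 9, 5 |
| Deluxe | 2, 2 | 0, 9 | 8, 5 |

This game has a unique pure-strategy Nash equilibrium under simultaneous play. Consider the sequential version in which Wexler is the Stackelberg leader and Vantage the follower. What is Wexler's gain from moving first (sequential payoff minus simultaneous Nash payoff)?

0

Vantage best-responds to each possible Wexler move:
- X: BR = Plus, leader payoff 4.
- Y: BR = Plus, leader payoff 1.
- Z: BR = Plus, leader payoff 5.
Among 4, 1, 5, the best is 5 at Z. Subgame-perfect outcome: (Plus, Z) with payoffs (9, 5).
Under simultaneous play:
Vantage's best replies: X→Plus; Y→Plus; Z→Plus.
Wexler's best replies: Basic→Z; Plus→Z; Deluxe→Y.
The unique mutual best reply is (Plus, Z), giving (9, 5).
Wexler's commitment gain: 5 − 5 = 0.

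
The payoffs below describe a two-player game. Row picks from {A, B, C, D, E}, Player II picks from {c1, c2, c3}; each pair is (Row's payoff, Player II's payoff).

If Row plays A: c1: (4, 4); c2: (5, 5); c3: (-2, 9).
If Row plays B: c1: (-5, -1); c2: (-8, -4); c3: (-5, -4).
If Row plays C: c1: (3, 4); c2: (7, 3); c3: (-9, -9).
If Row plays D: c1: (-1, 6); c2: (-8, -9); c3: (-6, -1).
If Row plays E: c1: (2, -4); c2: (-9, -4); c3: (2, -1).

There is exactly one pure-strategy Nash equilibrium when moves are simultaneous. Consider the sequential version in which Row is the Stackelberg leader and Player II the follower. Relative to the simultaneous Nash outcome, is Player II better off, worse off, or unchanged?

better off

Work backward from Player II's decision.
- A → Player II plays c3 (best of 4, 5, 9); Row gets -2.
- B → Player II plays c1 (best of -1, -4, -4); Row gets -5.
- C → Player II plays c1 (best of 4, 3, -9); Row gets 3.
- D → Player II plays c1 (best of 6, -9, -1); Row gets -1.
- E → Player II plays c3 (best of -4, -4, -1); Row gets 2.
Among -2, -5, 3, -1, 2, the best is 3 at C. Subgame-perfect outcome: (C, c1) with payoffs (3, 4).
Now find the simultaneous Nash equilibrium.
Row's best replies: c1→A; c2→C; c3→E.
Player II's best replies: A→c3; B→c1; C→c1; D→c1; E→c3.
The unique mutual best reply is (E, c3), giving (2, -1).
Player II earns 4 sequentially versus -1 at the Nash outcome: better off.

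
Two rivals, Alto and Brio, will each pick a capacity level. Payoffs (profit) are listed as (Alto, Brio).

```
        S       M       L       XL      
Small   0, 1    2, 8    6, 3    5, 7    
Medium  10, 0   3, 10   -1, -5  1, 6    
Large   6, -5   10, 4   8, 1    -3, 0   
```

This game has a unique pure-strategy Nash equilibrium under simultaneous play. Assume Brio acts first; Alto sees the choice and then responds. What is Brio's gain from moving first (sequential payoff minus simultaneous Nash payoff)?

Solve by backward induction (Brio leads).
- S: BR = Medium, leader payoff 0.
- M: BR = Large, leader payoff 4.
- L: BR = Large, leader payoff 1.
- XL: BR = Small, leader payoff 7.
Maximizing over 0, 4, 1, 7, Brio chooses XL. Subgame-perfect outcome: (Small, XL) with payoffs (5, 7).
Now find the simultaneous Nash equilibrium.
Alto's best replies: S→Medium; M→Large; L→Large; XL→Small.
Brio's best replies: Small→M; Medium→M; Large→M.
Only (Large, M) has each player best-responding; Nash payoffs (10, 4).
Brio's commitment gain: 7 − 4 = 3.

3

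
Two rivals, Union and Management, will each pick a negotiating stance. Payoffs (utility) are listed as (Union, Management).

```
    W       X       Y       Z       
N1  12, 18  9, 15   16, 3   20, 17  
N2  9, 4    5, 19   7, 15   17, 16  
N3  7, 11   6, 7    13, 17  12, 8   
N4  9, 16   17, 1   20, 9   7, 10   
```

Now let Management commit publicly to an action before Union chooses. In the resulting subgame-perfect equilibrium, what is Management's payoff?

18

Work backward from Union's decision.
- W: BR = N1, leader payoff 18.
- X: BR = N4, leader payoff 1.
- Y: BR = N4, leader payoff 9.
- Z: BR = N1, leader payoff 17.
Management's induced payoffs are 18, 1, 9, 17, so Management commits to W. Subgame-perfect outcome: (N1, W) with payoffs (12, 18).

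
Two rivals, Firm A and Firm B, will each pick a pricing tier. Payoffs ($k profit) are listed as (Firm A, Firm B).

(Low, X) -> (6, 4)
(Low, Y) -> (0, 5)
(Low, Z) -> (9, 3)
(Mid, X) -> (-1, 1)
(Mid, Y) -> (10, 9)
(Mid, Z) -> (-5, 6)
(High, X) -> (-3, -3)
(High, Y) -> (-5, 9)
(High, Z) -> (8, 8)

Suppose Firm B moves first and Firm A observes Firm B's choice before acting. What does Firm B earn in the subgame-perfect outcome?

9

Firm A best-responds to each possible Firm B move:
- X: Firm A compares 6, -1, -3 and picks Low; Firm B would get 4.
- Y: Firm A compares 0, 10, -5 and picks Mid; Firm B would get 9.
- Z: Firm A compares 9, -5, 8 and picks Low; Firm B would get 3.
Firm B's induced payoffs are 4, 9, 3, so Firm B commits to Y. Subgame-perfect outcome: (Mid, Y) with payoffs (10, 9).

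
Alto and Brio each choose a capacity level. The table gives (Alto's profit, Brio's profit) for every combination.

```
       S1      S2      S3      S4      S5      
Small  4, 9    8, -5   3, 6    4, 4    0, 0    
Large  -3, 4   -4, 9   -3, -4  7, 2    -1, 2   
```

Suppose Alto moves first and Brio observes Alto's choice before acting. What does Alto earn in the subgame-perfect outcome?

Work backward from Brio's decision.
- Small: BR = S1, leader payoff 4.
- Large: BR = S2, leader payoff -4.
Alto's induced payoffs are 4, -4, so Alto commits to Small. Subgame-perfect outcome: (Small, S1) with payoffs (4, 9).

4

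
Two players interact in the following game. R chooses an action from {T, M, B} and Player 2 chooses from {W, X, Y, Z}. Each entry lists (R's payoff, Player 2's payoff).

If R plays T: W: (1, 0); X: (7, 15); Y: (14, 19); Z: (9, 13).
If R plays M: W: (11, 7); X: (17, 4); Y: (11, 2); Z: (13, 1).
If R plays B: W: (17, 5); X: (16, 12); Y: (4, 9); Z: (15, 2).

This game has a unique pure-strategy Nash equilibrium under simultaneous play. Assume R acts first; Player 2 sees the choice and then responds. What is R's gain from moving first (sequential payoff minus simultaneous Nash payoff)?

Work backward from Player 2's decision.
- T: Player 2 compares 0, 15, 19, 13 and picks Y; R would get 14.
- M: Player 2 compares 7, 4, 2, 1 and picks W; R would get 11.
- B: Player 2 compares 5, 12, 9, 2 and picks X; R would get 16.
Among 14, 11, 16, the best is 16 at B. Subgame-perfect outcome: (B, X) with payoffs (16, 12).
Under simultaneous play:
R's best replies: W→B; X→M; Y→T; Z→B.
Player 2's best replies: T→Y; M→W; B→X.
Only (T, Y) has each player best-responding; Nash payoffs (14, 19).
R's commitment gain: 16 − 14 = 2.

2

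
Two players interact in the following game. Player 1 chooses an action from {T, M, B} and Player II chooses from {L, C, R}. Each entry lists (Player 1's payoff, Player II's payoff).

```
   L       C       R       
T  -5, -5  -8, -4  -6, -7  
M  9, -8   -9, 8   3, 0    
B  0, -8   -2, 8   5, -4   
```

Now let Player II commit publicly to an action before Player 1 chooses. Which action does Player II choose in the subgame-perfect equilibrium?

C

Solve by backward induction (Player II leads).
- L → Player 1 plays M (best of -5, 9, 0); Player II gets -8.
- C → Player 1 plays B (best of -8, -9, -2); Player II gets 8.
- R → Player 1 plays B (best of -6, 3, 5); Player II gets -4.
Among -8, 8, -4, the best is 8 at C. Subgame-perfect outcome: (B, C) with payoffs (-2, 8).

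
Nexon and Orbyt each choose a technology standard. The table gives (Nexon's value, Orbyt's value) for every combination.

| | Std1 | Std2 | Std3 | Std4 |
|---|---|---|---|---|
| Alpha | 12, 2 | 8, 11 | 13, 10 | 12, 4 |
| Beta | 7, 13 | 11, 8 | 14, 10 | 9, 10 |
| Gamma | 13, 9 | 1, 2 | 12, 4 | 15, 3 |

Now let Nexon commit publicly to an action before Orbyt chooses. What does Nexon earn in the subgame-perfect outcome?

Orbyt best-responds to each possible Nexon move:
- Alpha: Orbyt compares 2, 11, 10, 4 and picks Std2; Nexon would get 8.
- Beta: Orbyt compares 13, 8, 10, 10 and picks Std1; Nexon would get 7.
- Gamma: Orbyt compares 9, 2, 4, 3 and picks Std1; Nexon would get 13.
Among 8, 7, 13, the best is 13 at Gamma. Subgame-perfect outcome: (Gamma, Std1) with payoffs (13, 9).

13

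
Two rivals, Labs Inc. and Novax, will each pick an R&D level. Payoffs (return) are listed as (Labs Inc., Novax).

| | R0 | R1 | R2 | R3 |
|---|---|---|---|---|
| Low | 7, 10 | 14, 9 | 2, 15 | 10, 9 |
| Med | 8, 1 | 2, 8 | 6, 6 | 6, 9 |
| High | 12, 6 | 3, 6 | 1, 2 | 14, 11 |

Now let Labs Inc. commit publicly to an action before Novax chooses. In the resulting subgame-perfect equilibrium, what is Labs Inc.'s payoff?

14

Novax best-responds to each possible Labs Inc. move:
- Low → Novax plays R2 (best of 10, 9, 15, 9); Labs Inc. gets 2.
- Med → Novax plays R3 (best of 1, 8, 6, 9); Labs Inc. gets 6.
- High → Novax plays R3 (best of 6, 6, 2, 11); Labs Inc. gets 14.
Labs Inc.'s induced payoffs are 2, 6, 14, so Labs Inc. commits to High. Subgame-perfect outcome: (High, R3) with payoffs (14, 11).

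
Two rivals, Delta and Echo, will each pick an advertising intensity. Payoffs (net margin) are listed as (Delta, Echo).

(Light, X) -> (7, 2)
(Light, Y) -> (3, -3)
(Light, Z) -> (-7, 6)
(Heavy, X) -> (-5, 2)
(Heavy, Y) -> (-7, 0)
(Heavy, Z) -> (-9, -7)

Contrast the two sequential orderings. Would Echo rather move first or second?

If Delta leads: Echo's best replies are Light→Z, Heavy→X; Delta's induced payoffs -7, -5; outcome (Heavy, X), payoffs (-5, 2).
If Echo leads: Delta's best replies are X→Light, Y→Light, Z→Light; Echo's induced payoffs 2, -3, 6; outcome (Light, Z), payoffs (-7, 6).
Echo gets 6 moving first and 2 moving second, so Echo prefers to move first.

first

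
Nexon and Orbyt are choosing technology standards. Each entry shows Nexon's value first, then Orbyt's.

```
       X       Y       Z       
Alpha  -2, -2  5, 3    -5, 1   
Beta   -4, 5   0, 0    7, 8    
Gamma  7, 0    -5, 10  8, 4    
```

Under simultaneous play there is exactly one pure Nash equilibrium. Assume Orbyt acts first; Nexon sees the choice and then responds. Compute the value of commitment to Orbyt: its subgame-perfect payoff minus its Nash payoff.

Solve by backward induction (Orbyt leads).
- X: BR = Gamma, leader payoff 0.
- Y: BR = Alpha, leader payoff 3.
- Z: BR = Gamma, leader payoff 4.
Among 0, 3, 4, the best is 4 at Z. Subgame-perfect outcome: (Gamma, Z) with payoffs (8, 4).
Under simultaneous play:
Nexon's best replies: X→Gamma; Y→Alpha; Z→Gamma.
Orbyt's best replies: Alpha→Y; Beta→Z; Gamma→Y.
Only (Alpha, Y) has each player best-responding; Nash payoffs (5, 3).
Orbyt's commitment gain: 4 − 3 = 1.

1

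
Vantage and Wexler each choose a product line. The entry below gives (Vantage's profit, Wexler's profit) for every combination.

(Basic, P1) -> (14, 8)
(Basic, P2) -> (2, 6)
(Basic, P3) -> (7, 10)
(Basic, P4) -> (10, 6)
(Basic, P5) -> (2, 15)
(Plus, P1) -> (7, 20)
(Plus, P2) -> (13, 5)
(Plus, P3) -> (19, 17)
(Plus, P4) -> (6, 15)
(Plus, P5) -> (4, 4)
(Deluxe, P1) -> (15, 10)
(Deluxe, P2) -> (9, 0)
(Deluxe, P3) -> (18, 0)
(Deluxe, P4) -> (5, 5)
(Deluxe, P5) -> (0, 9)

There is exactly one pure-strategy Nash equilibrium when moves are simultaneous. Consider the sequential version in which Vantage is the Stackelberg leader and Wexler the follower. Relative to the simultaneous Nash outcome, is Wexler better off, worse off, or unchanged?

unchanged

Work backward from Wexler's decision.
- Basic → Wexler plays P5 (best of 8, 6, 10, 6, 15); Vantage gets 2.
- Plus → Wexler plays P1 (best of 20, 5, 17, 15, 4); Vantage gets 7.
- Deluxe → Wexler plays P1 (best of 10, 0, 0, 5, 9); Vantage gets 15.
Vantage's induced payoffs are 2, 7, 15, so Vantage commits to Deluxe. Subgame-perfect outcome: (Deluxe, P1) with payoffs (15, 10).
Now find the simultaneous Nash equilibrium.
Vantage's best replies: P1→Deluxe; P2→Plus; P3→Plus; P4→Basic; P5→Plus.
Wexler's best replies: Basic→P5; Plus→P1; Deluxe→P1.
Only (Deluxe, P1) has each player best-responding; Nash payoffs (15, 10).
Wexler earns 10 sequentially versus 10 at the Nash outcome: unchanged.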